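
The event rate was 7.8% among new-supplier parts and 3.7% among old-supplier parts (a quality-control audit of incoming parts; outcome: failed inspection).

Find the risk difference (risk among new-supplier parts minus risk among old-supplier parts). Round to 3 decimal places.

risk difference = 0.07800 − 0.03700 = 0.041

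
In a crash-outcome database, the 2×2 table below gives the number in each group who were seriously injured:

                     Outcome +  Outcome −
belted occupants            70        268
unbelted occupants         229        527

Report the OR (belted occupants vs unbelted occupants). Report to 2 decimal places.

OR = (70 × 527) / (268 × 229) = 36890/61372 ≈ 0.60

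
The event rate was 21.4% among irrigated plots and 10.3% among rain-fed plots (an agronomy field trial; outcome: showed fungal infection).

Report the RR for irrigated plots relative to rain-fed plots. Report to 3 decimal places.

RR = 0.2140 / 0.1030 = 2.078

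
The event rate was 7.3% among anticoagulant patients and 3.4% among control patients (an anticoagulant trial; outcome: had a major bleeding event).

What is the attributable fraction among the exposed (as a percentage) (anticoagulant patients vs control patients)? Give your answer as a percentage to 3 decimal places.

AR% = (0.07300 − 0.03400) / 0.07300 = 0.5342 → 53.425%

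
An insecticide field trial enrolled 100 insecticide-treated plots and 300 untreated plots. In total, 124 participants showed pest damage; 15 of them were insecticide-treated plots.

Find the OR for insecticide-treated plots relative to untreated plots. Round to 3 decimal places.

OR ≈ 0.309

insecticide-treated plots without the outcome: 100 − 15 = 85
untreated plots with the outcome: 124 − 15 = 109
untreated plots without the outcome: 300 − 109 = 191
odds, insecticide-treated plots = 15/85 = 0.1765
odds, untreated plots = 109/191 = 0.5707
OR = 0.1765 / 0.5707 = 0.309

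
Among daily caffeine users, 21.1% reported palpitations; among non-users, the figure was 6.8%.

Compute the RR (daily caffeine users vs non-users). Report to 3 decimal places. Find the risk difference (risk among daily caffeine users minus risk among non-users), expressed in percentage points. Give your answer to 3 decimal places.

RR = 0.2110 / 0.0680 = 3.103
risk difference = 0.2110 − 0.0680 = 0.1430 → 14.300 percentage points

RR = 3.103; RD = 14.300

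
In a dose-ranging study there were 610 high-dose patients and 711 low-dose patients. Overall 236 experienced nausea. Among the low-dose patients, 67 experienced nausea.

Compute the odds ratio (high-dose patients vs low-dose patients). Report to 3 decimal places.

high-dose patients with the outcome: 236 − 67 = 169
high-dose patients without the outcome: 610 − 169 = 441
low-dose patients without the outcome: 711 − 67 = 644
OR = (169 × 644) / (441 × 67) = 108836/29547 ≈ 3.683

OR: 3.683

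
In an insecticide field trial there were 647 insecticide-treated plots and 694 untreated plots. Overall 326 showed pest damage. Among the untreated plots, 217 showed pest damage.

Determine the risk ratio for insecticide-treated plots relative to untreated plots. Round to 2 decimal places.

insecticide-treated plots with the outcome: 326 − 217 = 109
insecticide-treated plots without the outcome: 647 − 109 = 538
untreated plots without the outcome: 694 − 217 = 477
risk, insecticide-treated plots = 109/647 = 0.1685
risk, untreated plots = 217/694 = 0.3127
RR = 0.1685 / 0.3127 = 0.54

RR: 0.54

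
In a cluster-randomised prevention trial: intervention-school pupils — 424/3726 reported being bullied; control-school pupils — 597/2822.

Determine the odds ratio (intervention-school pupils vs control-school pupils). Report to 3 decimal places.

odds, intervention-school pupils = 424/3302 = 0.1284
odds, control-school pupils = 597/2225 = 0.2683
OR = 0.1284 / 0.2683 = 0.479

OR: 0.479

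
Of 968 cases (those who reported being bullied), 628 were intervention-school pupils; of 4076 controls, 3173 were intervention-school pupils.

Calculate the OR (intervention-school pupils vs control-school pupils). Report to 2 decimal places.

OR = (628 × 903) / (3173 × 340) = 567084/1078820 ≈ 0.53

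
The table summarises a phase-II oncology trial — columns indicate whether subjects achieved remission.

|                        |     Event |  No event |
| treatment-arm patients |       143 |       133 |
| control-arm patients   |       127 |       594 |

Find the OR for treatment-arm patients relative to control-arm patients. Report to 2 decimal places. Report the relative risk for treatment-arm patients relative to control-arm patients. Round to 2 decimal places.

OR = 5.03; RR = 2.94

OR = (143 × 594) / (133 × 127) = 84942/16891 ≈ 5.03
risk, treatment-arm patients = 143/276 = 0.5181
risk, control-arm patients = 127/721 = 0.1761
RR = 0.5181 / 0.1761 = 2.94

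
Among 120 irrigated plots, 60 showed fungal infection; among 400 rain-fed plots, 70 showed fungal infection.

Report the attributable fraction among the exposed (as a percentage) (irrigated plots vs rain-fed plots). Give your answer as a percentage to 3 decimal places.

65.000%

risk, irrigated plots = 60/120 = 0.5000
risk, rain-fed plots = 70/400 = 0.1750
AR% = (0.5000 − 0.1750) / 0.5000 = 0.6500 → 65.000%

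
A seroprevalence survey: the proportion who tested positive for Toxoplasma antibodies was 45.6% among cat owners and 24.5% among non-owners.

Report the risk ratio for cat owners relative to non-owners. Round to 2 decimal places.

RR = 0.4560 / 0.2450 = 1.86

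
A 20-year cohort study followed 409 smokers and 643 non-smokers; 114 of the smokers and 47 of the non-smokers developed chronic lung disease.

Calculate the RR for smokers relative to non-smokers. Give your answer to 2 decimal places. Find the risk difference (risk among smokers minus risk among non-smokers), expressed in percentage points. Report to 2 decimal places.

RR = 3.81; RD = 20.56

risk, smokers = 114/409 = 0.2787
risk, non-smokers = 47/643 = 0.0731
RR = 0.2787 / 0.0731 = 3.81
risk difference = 0.2787 − 0.0731 = 0.2056 → 20.56 percentage points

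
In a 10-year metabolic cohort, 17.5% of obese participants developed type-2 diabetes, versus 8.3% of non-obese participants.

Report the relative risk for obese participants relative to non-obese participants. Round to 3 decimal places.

RR = 0.1750 / 0.0830 = 2.108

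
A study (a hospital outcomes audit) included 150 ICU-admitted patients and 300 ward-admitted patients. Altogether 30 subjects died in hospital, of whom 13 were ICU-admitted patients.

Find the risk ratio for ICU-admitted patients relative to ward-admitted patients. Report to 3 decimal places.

RR: 1.529

ICU-admitted patients without the outcome: 150 − 13 = 137
ward-admitted patients with the outcome: 30 − 13 = 17
ward-admitted patients without the outcome: 300 − 17 = 283
risk, ICU-admitted patients = 13/150 = 0.0867
risk, ward-admitted patients = 17/300 = 0.0567
RR = 0.0867 / 0.0567 = 1.529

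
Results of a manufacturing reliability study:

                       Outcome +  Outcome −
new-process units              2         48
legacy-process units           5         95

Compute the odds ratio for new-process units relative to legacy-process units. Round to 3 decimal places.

OR = (2 × 95) / (48 × 5) = 190/240 ≈ 0.792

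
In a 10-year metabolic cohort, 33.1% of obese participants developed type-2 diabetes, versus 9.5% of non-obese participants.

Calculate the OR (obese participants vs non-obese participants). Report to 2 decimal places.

OR ≈ 4.71

odds, obese participants = 0.3310/0.6690 = 0.4948
odds, non-obese participants = 0.0950/0.9050 = 0.1050
OR = 0.4948 / 0.1050 = 4.71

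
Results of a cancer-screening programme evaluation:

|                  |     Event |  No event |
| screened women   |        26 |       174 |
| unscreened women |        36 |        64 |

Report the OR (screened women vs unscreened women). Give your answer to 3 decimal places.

OR = (26 × 64) / (174 × 36) = 1664/6264 ≈ 0.266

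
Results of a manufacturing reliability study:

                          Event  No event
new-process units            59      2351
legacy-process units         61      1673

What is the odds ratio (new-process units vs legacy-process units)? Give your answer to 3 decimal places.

OR = (59 × 1673) / (2351 × 61) = 98707/143411 ≈ 0.688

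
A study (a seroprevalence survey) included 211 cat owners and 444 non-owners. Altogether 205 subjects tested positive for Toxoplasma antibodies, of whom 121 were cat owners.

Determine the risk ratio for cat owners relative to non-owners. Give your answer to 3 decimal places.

3.031

cat owners without the outcome: 211 − 121 = 90
non-owners with the outcome: 205 − 121 = 84
non-owners without the outcome: 444 − 84 = 360
risk, cat owners = 121/211 = 0.5735
risk, non-owners = 84/444 = 0.1892
RR = 0.5735 / 0.1892 = 3.031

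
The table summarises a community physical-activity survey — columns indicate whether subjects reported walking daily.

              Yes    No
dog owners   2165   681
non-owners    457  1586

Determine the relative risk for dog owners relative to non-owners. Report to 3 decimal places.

risk, dog owners = 2165/2846 = 0.7607
risk, non-owners = 457/2043 = 0.2237
RR = 0.7607 / 0.2237 = 3.401

3.401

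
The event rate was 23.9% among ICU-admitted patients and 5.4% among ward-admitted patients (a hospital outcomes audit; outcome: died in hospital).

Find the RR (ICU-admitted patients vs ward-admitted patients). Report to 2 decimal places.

RR = 0.2390 / 0.0540 = 4.43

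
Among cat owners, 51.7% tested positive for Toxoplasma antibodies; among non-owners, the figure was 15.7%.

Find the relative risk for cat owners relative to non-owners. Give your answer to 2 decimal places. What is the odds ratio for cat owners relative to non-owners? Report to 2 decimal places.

RR = 3.29; OR = 5.75

RR = 0.5170 / 0.1570 = 3.29
odds, cat owners = 0.5170/0.4830 = 1.0704
odds, non-owners = 0.1570/0.8430 = 0.1862
OR = 1.0704 / 0.1862 = 5.75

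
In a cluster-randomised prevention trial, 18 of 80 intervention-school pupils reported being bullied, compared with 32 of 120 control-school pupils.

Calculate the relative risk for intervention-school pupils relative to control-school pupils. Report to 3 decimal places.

RR = 0.844

risk, intervention-school pupils = 18/80 = 0.2250
risk, control-school pupils = 32/120 = 0.2667
RR = 0.2250 / 0.2667 = 0.844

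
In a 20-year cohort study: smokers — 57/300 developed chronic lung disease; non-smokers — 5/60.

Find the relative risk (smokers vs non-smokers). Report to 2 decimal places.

risk, smokers = 57/300 = 0.1900
risk, non-smokers = 5/60 = 0.0833
RR = 0.1900 / 0.0833 = 2.28

RR: 2.28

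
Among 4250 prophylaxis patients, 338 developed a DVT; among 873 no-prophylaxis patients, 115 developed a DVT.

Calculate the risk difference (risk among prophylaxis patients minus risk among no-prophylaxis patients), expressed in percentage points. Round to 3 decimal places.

risk, prophylaxis patients = 338/4250 = 0.0795
risk, no-prophylaxis patients = 115/873 = 0.1317
risk difference = 0.0795 − 0.1317 = -0.0522 → -5.220 percentage points

-5.220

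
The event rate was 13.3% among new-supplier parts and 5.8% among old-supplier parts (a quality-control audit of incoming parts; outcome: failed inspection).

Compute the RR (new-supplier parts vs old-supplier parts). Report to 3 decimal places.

RR = 0.1330 / 0.0580 = 2.293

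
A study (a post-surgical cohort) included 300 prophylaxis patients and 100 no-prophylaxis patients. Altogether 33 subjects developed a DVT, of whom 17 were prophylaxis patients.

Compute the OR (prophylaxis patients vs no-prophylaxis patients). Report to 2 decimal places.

0.32

prophylaxis patients without the outcome: 300 − 17 = 283
no-prophylaxis patients with the outcome: 33 − 17 = 16
no-prophylaxis patients without the outcome: 100 − 16 = 84
OR = (17 × 84) / (283 × 16) = 1428/4528 ≈ 0.32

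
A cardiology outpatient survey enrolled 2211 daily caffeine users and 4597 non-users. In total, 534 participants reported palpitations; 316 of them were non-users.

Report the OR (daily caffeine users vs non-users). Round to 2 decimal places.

OR ≈ 1.48

daily caffeine users with the outcome: 534 − 316 = 218
daily caffeine users without the outcome: 2211 − 218 = 1993
non-users without the outcome: 4597 − 316 = 4281
odds, daily caffeine users = 218/1993 = 0.1094
odds, non-users = 316/4281 = 0.0738
OR = 0.1094 / 0.0738 = 1.48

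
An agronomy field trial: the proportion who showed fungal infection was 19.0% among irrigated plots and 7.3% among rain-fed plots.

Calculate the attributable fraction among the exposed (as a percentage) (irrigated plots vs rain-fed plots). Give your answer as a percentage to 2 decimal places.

AR% = (0.1900 − 0.0730) / 0.1900 = 0.6158 → 61.58%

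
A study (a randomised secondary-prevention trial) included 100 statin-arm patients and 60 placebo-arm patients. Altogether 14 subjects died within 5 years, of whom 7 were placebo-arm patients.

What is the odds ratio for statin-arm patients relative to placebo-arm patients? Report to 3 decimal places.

OR = 0.570

statin-arm patients with the outcome: 14 − 7 = 7
statin-arm patients without the outcome: 100 − 7 = 93
placebo-arm patients without the outcome: 60 − 7 = 53
odds, statin-arm patients = 7/93 = 0.0753
odds, placebo-arm patients = 7/53 = 0.1321
OR = 0.0753 / 0.1321 = 0.570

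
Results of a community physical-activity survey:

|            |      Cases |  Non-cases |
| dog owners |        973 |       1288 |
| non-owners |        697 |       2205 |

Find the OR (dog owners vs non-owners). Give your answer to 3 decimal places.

odds, dog owners = 973/1288 = 0.7554
odds, non-owners = 697/2205 = 0.3161
OR = 0.7554 / 0.3161 = 2.390

OR = 2.390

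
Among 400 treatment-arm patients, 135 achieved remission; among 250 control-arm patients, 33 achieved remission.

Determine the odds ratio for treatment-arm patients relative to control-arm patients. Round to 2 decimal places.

3.35

odds, treatment-arm patients = 135/265 = 0.5094
odds, control-arm patients = 33/217 = 0.1521
OR = 0.5094 / 0.1521 = 3.35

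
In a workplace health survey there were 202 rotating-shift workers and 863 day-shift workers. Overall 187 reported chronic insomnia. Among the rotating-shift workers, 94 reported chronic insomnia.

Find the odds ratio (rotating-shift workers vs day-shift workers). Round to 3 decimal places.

7.206

rotating-shift workers without the outcome: 202 − 94 = 108
day-shift workers with the outcome: 187 − 94 = 93
day-shift workers without the outcome: 863 − 93 = 770
OR = (94 × 770) / (108 × 93) = 72380/10044 ≈ 7.206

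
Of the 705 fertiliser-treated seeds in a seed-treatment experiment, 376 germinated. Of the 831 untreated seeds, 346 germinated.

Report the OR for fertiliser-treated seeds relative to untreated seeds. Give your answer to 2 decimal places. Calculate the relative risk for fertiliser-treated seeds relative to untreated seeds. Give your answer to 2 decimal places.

OR = 1.60; RR = 1.28

OR = (376 × 485) / (329 × 346) = 182360/113834 ≈ 1.60
risk, fertiliser-treated seeds = 376/705 = 0.5333
risk, untreated seeds = 346/831 = 0.4164
RR = 0.5333 / 0.4164 = 1.28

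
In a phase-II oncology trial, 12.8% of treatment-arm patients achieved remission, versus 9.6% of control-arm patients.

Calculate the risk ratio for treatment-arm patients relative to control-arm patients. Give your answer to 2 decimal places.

RR = 0.1280 / 0.0960 = 1.33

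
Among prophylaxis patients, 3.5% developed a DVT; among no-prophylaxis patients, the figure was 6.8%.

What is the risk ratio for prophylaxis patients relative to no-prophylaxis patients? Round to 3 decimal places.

RR = 0.03500 / 0.06800 = 0.515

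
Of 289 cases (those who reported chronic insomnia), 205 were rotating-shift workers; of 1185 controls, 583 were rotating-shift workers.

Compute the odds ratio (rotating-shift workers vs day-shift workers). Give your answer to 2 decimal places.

OR = (205 × 602) / (583 × 84) = 123410/48972 ≈ 2.52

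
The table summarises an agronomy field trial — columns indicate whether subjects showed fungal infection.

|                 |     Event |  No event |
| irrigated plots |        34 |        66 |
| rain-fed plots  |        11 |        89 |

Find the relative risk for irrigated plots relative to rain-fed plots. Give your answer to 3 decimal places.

RR: 3.091

risk, irrigated plots = 34/100 = 0.3400
risk, rain-fed plots = 11/100 = 0.1100
RR = 0.3400 / 0.1100 = 3.091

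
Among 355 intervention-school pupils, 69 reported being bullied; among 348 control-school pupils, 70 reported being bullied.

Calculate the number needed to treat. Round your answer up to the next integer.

NNT: 148

risk, intervention-school pupils = 69/355 = 0.194366
risk, control-school pupils = 70/348 = 0.201149
absolute risk difference = 0.006783
1 / 0.006783 = 147.427 → round up → 148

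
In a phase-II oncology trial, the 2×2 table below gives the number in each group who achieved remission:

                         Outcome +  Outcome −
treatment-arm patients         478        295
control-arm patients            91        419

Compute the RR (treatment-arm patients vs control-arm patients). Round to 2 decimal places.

risk, treatment-arm patients = 478/773 = 0.6184
risk, control-arm patients = 91/510 = 0.1784
RR = 0.6184 / 0.1784 = 3.47

RR: 3.47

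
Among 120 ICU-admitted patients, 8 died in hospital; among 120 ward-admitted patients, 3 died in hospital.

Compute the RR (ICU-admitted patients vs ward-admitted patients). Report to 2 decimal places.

risk, ICU-admitted patients = 8/120 = 0.06667
risk, ward-admitted patients = 3/120 = 0.02500
RR = 0.06667 / 0.02500 = 2.67

2.67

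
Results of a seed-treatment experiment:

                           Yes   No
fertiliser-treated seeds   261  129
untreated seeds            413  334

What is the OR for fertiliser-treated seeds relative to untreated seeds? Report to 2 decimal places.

OR = (261 × 334) / (129 × 413) = 87174/53277 ≈ 1.64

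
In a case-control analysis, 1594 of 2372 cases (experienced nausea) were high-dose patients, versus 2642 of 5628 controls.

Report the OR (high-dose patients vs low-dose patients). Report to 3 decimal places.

odds, high-dose patients = 1594/2642 = 0.6033
odds, low-dose patients = 778/2986 = 0.2605
OR = 0.6033 / 0.2605 = 2.316

OR = 2.316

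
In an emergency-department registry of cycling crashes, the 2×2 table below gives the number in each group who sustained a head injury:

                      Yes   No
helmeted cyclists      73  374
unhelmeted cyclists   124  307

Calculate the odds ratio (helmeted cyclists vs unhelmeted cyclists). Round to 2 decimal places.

OR = (73 × 307) / (374 × 124) = 22411/46376 ≈ 0.48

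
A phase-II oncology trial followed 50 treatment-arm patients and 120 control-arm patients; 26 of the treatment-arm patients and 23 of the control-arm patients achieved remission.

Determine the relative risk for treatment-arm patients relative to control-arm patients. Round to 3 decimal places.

risk, treatment-arm patients = 26/50 = 0.5200
risk, control-arm patients = 23/120 = 0.1917
RR = 0.5200 / 0.1917 = 2.713

RR: 2.713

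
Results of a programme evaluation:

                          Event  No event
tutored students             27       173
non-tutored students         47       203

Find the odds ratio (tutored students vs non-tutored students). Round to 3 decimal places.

OR = (27 × 203) / (173 × 47) = 5481/8131 ≈ 0.674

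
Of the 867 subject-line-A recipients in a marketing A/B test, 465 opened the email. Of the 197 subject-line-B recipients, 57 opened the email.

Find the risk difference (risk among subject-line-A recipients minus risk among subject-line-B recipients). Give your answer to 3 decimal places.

risk, subject-line-A recipients = 465/867 = 0.5363
risk, subject-line-B recipients = 57/197 = 0.2893
risk difference = 0.5363 − 0.2893 = 0.247

0.247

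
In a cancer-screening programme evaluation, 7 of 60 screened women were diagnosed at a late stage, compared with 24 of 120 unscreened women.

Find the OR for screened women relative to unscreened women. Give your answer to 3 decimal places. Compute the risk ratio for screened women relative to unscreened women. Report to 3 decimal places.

OR = 0.528; RR = 0.583

odds, screened women = 7/53 = 0.1321
odds, unscreened women = 24/96 = 0.2500
OR = 0.1321 / 0.2500 = 0.528
risk, screened women = 7/60 = 0.1167
risk, unscreened women = 24/120 = 0.2000
RR = 0.1167 / 0.2000 = 0.583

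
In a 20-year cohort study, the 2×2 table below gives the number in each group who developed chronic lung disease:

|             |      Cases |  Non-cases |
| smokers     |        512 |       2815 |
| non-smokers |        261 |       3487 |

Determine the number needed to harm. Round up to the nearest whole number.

risk, smokers = 512/3327 = 0.153892
risk, non-smokers = 261/3748 = 0.069637
absolute risk difference = 0.084255
1 / 0.084255 = 11.869 → round up → 12

NNH ≈ 12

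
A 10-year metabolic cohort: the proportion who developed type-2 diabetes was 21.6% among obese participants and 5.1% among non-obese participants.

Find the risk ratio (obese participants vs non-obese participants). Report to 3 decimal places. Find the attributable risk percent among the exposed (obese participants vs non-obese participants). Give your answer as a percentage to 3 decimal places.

RR = 0.2160 / 0.0510 = 4.235
AR% = (0.2160 − 0.0510) / 0.2160 = 0.7639 → 76.389%

RR = 4.235; AR% = 76.389%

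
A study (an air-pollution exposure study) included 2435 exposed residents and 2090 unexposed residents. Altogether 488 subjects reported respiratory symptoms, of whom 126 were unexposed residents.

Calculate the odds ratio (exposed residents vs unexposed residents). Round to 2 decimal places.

2.72

exposed residents with the outcome: 488 − 126 = 362
exposed residents without the outcome: 2435 − 362 = 2073
unexposed residents without the outcome: 2090 − 126 = 1964
odds, exposed residents = 362/2073 = 0.1746
odds, unexposed residents = 126/1964 = 0.0642
OR = 0.1746 / 0.0642 = 2.72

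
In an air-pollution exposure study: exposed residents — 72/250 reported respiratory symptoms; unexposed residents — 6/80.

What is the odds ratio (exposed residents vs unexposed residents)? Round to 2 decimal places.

OR = (72 × 74) / (178 × 6) = 5328/1068 ≈ 4.99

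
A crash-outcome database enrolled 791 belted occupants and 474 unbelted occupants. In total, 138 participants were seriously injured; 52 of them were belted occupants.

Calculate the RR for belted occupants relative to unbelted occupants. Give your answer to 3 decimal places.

RR = 0.362

belted occupants without the outcome: 791 − 52 = 739
unbelted occupants with the outcome: 138 − 52 = 86
unbelted occupants without the outcome: 474 − 86 = 388
risk, belted occupants = 52/791 = 0.0657
risk, unbelted occupants = 86/474 = 0.1814
RR = 0.0657 / 0.1814 = 0.362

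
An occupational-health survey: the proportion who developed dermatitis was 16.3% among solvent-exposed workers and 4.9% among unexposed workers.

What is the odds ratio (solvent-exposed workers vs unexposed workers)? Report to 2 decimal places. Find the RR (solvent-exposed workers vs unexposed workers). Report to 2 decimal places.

OR = 3.78; RR = 3.33

odds, solvent-exposed workers = 0.16300/0.83700 = 0.19474
odds, unexposed workers = 0.04900/0.95100 = 0.05152
OR = 0.19474 / 0.05152 = 3.78
RR = 0.16300 / 0.04900 = 3.33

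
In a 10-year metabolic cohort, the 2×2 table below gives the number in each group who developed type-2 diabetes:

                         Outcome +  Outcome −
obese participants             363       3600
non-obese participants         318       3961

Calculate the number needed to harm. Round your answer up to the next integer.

58

risk, obese participants = 363/3963 = 0.091597
risk, non-obese participants = 318/4279 = 0.074316
absolute risk difference = 0.017281
1 / 0.017281 = 57.867 → round up → 58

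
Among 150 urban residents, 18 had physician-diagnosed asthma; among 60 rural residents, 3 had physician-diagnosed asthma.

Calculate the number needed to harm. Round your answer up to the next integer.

risk, urban residents = 18/150 = 0.120000
risk, rural residents = 3/60 = 0.050000
absolute risk difference = 0.070000
1 / 0.070000 = 14.286 → round up → 15

15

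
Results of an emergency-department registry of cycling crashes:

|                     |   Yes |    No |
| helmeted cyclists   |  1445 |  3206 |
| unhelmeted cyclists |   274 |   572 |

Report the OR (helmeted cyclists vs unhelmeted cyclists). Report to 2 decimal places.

0.94

odds, helmeted cyclists = 1445/3206 = 0.4507
odds, unhelmeted cyclists = 274/572 = 0.4790
OR = 0.4507 / 0.4790 = 0.94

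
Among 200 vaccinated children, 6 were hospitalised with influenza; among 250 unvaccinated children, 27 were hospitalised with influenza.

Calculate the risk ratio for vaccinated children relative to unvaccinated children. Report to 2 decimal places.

RR: 0.28

risk, vaccinated children = 6/200 = 0.03000
risk, unvaccinated children = 27/250 = 0.10800
RR = 0.03000 / 0.10800 = 0.28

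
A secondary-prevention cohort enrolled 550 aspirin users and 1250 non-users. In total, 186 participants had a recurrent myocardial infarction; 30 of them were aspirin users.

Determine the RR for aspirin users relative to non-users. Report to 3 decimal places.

RR ≈ 0.437

aspirin users without the outcome: 550 − 30 = 520
non-users with the outcome: 186 − 30 = 156
non-users without the outcome: 1250 − 156 = 1094
risk, aspirin users = 30/550 = 0.0545
risk, non-users = 156/1250 = 0.1248
RR = 0.0545 / 0.1248 = 0.437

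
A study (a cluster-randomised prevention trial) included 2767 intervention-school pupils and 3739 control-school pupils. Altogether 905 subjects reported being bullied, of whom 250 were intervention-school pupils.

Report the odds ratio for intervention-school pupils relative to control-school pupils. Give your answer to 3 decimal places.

intervention-school pupils without the outcome: 2767 − 250 = 2517
control-school pupils with the outcome: 905 − 250 = 655
control-school pupils without the outcome: 3739 − 655 = 3084
odds, intervention-school pupils = 250/2517 = 0.0993
odds, control-school pupils = 655/3084 = 0.2124
OR = 0.0993 / 0.2124 = 0.468

OR: 0.468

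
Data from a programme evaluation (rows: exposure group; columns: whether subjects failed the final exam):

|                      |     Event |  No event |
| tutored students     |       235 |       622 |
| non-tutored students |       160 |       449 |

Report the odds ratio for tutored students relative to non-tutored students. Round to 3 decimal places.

odds, tutored students = 235/622 = 0.3778
odds, non-tutored students = 160/449 = 0.3563
OR = 0.3778 / 0.3563 = 1.060

OR ≈ 1.060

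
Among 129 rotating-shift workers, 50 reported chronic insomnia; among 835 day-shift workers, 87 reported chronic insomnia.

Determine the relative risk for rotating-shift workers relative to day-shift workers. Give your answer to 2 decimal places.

3.72

risk, rotating-shift workers = 50/129 = 0.3876
risk, day-shift workers = 87/835 = 0.1042
RR = 0.3876 / 0.1042 = 3.72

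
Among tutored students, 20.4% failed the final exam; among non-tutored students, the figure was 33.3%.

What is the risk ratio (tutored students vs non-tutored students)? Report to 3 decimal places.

RR = 0.2040 / 0.3330 = 0.613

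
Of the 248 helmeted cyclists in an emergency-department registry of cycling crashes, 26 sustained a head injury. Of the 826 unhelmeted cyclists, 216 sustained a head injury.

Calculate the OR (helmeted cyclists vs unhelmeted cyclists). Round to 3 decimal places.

0.331

odds, helmeted cyclists = 26/222 = 0.1171
odds, unhelmeted cyclists = 216/610 = 0.3541
OR = 0.1171 / 0.3541 = 0.331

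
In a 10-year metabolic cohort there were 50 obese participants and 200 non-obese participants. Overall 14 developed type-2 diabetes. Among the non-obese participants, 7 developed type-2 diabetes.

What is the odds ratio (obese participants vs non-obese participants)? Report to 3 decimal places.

obese participants with the outcome: 14 − 7 = 7
obese participants without the outcome: 50 − 7 = 43
non-obese participants without the outcome: 200 − 7 = 193
OR = (7 × 193) / (43 × 7) = 1351/301 ≈ 4.488

OR: 4.488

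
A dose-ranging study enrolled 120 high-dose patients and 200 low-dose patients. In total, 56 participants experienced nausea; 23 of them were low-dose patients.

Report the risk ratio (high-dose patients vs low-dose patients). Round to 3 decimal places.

RR = 2.391

high-dose patients with the outcome: 56 − 23 = 33
high-dose patients without the outcome: 120 − 33 = 87
low-dose patients without the outcome: 200 − 23 = 177
risk, high-dose patients = 33/120 = 0.2750
risk, low-dose patients = 23/200 = 0.1150
RR = 0.2750 / 0.1150 = 2.391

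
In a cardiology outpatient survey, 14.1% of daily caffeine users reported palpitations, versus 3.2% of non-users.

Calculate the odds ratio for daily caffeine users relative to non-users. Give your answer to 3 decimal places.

odds, daily caffeine users = 0.14100/0.85900 = 0.16414
odds, non-users = 0.03200/0.96800 = 0.03306
OR = 0.16414 / 0.03306 = 4.965

OR = 4.965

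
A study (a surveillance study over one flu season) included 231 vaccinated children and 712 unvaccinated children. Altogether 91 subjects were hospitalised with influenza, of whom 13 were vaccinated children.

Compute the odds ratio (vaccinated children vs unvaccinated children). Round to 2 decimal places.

0.48

vaccinated children without the outcome: 231 − 13 = 218
unvaccinated children with the outcome: 91 − 13 = 78
unvaccinated children without the outcome: 712 − 78 = 634
odds, vaccinated children = 13/218 = 0.0596
odds, unvaccinated children = 78/634 = 0.1230
OR = 0.0596 / 0.1230 = 0.48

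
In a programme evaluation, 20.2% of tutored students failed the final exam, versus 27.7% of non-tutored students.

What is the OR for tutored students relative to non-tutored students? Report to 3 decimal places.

odds, tutored students = 0.2020/0.7980 = 0.2531
odds, non-tutored students = 0.2770/0.7230 = 0.3831
OR = 0.2531 / 0.3831 = 0.661

OR = 0.661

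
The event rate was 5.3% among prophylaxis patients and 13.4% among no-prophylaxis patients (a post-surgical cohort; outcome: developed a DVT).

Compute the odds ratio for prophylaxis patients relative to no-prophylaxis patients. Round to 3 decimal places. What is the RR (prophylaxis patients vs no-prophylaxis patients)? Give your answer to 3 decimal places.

OR = 0.362; RR = 0.396

odds, prophylaxis patients = 0.0530/0.9470 = 0.0560
odds, no-prophylaxis patients = 0.1340/0.8660 = 0.1547
OR = 0.0560 / 0.1547 = 0.362
RR = 0.0530 / 0.1340 = 0.396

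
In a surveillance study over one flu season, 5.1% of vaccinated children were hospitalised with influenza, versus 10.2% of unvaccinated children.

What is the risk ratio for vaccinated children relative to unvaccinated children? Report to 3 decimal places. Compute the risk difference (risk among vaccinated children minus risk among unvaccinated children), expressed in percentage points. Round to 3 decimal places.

RR = 0.500; RD = -5.100

RR = 0.0510 / 0.1020 = 0.500
risk difference = 0.0510 − 0.1020 = -0.0510 → -5.100 percentage points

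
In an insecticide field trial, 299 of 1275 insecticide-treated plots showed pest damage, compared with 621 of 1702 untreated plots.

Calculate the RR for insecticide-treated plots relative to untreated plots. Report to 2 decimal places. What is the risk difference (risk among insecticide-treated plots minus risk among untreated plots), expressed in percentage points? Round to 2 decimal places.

risk, insecticide-treated plots = 299/1275 = 0.2345
risk, untreated plots = 621/1702 = 0.3649
RR = 0.2345 / 0.3649 = 0.64
risk difference = 0.2345 − 0.3649 = -0.1304 → -13.04 percentage points

RR = 0.64; RD = -13.04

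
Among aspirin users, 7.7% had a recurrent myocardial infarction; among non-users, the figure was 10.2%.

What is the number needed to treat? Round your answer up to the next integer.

absolute risk difference = 0.025000
1 / 0.025000 = 40.000 → round up → 40

NNT ≈ 40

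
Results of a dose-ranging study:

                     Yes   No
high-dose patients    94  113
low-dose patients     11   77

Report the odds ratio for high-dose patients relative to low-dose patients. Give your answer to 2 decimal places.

OR = (94 × 77) / (113 × 11) = 7238/1243 ≈ 5.82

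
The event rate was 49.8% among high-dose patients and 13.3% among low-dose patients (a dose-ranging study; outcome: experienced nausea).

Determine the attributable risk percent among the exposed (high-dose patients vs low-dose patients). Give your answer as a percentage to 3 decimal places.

AR% = (0.4980 − 0.1330) / 0.4980 = 0.7329 → 73.293%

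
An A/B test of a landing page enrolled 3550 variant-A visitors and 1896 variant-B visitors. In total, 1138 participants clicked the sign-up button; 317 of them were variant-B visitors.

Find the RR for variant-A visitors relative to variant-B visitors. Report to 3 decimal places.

variant-A visitors with the outcome: 1138 − 317 = 821
variant-A visitors without the outcome: 3550 − 821 = 2729
variant-B visitors without the outcome: 1896 − 317 = 1579
risk, variant-A visitors = 821/3550 = 0.2313
risk, variant-B visitors = 317/1896 = 0.1672
RR = 0.2313 / 0.1672 = 1.383

1.383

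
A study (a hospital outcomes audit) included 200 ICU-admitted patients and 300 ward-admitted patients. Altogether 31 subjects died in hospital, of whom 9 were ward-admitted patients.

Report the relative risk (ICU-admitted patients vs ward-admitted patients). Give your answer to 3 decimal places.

ICU-admitted patients with the outcome: 31 − 9 = 22
ICU-admitted patients without the outcome: 200 − 22 = 178
ward-admitted patients without the outcome: 300 − 9 = 291
risk, ICU-admitted patients = 22/200 = 0.11000
risk, ward-admitted patients = 9/300 = 0.03000
RR = 0.11000 / 0.03000 = 3.667

RR ≈ 3.667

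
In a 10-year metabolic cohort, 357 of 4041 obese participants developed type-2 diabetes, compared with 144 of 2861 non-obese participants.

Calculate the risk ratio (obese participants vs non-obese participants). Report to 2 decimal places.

risk, obese participants = 357/4041 = 0.0883
risk, non-obese participants = 144/2861 = 0.0503
RR = 0.0883 / 0.0503 = 1.76

RR = 1.76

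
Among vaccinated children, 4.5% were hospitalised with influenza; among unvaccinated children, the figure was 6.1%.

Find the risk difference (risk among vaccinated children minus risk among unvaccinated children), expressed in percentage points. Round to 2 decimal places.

RD: -1.60

risk difference = 0.04500 − 0.06100 = -0.01600 → -1.60 percentage points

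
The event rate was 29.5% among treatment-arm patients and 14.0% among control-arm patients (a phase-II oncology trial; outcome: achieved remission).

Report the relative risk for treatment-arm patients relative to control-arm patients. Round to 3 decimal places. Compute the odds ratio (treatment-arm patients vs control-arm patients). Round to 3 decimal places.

RR = 0.2950 / 0.1400 = 2.107
odds, treatment-arm patients = 0.2950/0.7050 = 0.4184
odds, control-arm patients = 0.1400/0.8600 = 0.1628
OR = 0.4184 / 0.1628 = 2.570

RR = 2.107; OR = 2.570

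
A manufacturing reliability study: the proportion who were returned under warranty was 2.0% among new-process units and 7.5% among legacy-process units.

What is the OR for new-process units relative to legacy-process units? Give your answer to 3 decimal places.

odds, new-process units = 0.02000/0.98000 = 0.02041
odds, legacy-process units = 0.07500/0.92500 = 0.08108
OR = 0.02041 / 0.08108 = 0.252

OR ≈ 0.252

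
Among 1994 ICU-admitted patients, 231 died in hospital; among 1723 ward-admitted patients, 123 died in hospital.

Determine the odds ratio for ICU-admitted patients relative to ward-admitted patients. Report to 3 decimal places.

OR = (231 × 1600) / (1763 × 123) = 369600/216849 ≈ 1.704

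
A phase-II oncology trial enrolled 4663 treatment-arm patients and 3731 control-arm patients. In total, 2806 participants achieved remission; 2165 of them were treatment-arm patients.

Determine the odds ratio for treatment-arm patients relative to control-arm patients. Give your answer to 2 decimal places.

treatment-arm patients without the outcome: 4663 − 2165 = 2498
control-arm patients with the outcome: 2806 − 2165 = 641
control-arm patients without the outcome: 3731 − 641 = 3090
odds, treatment-arm patients = 2165/2498 = 0.8667
odds, control-arm patients = 641/3090 = 0.2074
OR = 0.8667 / 0.2074 = 4.18

4.18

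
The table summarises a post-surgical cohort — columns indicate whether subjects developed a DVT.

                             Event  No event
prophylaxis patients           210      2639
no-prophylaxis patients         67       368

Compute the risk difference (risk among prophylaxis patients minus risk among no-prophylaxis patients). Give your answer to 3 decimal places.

-0.080

risk, prophylaxis patients = 210/2849 = 0.0737
risk, no-prophylaxis patients = 67/435 = 0.1540
risk difference = 0.0737 − 0.1540 = -0.080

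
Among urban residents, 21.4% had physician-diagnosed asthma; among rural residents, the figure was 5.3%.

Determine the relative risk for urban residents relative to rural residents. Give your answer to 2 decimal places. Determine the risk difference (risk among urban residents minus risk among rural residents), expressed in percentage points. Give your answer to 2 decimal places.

RR = 4.04; RD = 16.10

RR = 0.2140 / 0.0530 = 4.04
risk difference = 0.2140 − 0.0530 = 0.1610 → 16.10 percentage points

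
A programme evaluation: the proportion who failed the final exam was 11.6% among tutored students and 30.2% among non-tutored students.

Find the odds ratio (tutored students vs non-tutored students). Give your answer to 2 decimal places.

0.30

odds, tutored students = 0.1160/0.8840 = 0.1312
odds, non-tutored students = 0.3020/0.6980 = 0.4327
OR = 0.1312 / 0.4327 = 0.30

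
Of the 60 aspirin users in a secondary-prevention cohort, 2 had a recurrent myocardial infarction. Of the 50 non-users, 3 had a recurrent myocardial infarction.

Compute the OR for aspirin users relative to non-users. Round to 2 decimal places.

OR = (2 × 47) / (58 × 3) = 94/174 ≈ 0.54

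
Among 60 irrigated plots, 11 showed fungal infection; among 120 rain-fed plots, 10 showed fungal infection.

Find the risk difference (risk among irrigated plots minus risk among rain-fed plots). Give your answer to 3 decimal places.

RD ≈ 0.100

risk, irrigated plots = 11/60 = 0.1833
risk, rain-fed plots = 10/120 = 0.0833
risk difference = 0.1833 − 0.0833 = 0.100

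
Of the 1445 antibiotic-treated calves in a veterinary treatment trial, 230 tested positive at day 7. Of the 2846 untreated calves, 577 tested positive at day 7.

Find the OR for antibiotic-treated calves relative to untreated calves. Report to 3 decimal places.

OR = (230 × 2269) / (1215 × 577) = 521870/701055 ≈ 0.744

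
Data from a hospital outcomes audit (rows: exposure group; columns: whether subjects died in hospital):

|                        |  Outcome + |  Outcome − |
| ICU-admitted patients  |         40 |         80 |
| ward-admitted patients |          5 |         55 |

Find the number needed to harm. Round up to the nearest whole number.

4

risk, ICU-admitted patients = 40/120 = 0.333333
risk, ward-admitted patients = 5/60 = 0.083333
absolute risk difference = 0.250000
1 / 0.250000 = 4.000 → round up → 4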